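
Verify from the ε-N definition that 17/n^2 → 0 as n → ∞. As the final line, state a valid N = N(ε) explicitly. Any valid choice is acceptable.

N = (17/ε)^{1/2}

Fix ε > 0. For n ≥ 1, |17/n^2 − 0| = 17/n^2.
17/n^2 < ε ⇔ n^2 > 17/ε ⇔ n > (17/ε)^{1/2}.
Take N = (17/ε)^{1/2}. Then n > N implies 17/n^2 < ε.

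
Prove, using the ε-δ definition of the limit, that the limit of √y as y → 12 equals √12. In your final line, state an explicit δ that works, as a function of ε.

Let ε > 0. We want δ > 0 such that 0 < |y − 12| < δ implies |√y − √12| < ε.
Multiplying by the conjugate, |√y − √12| = |y − 12|/(√y + √12).
Restrict δ ≤ 12 so that |y − 12| < 12 forces y > 0, and then √y + √12 > √12.
Hence |√y − √12| < |y − 12|/√12, which is < ε once |y − 12| < √12·ε.
Take δ = min(12, √12·ε). If 0 < |y − 12| < δ then y > 0 and |√y − √12| < |y − 12|/√12 < ε.

δ = min(12, √12·ε)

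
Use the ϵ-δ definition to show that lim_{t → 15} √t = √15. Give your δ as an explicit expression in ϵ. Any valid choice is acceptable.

Fix ϵ > 0. We want δ > 0 such that 0 < |t − 15| < δ implies |√t − √15| < ϵ.
Rationalise: √t − √15 = (t − 15)/(√t + √15), so |√t − √15| = |t − 15|/(√t + √15).
Restrict δ ≤ 15 so that |t − 15| < 15 forces t > 0, and then √t + √15 > √15.
Hence |√t − √15| < |t − 15|/√15, which is < ϵ once |t − 15| < √15·ϵ.
Take δ = min(15, √15·ϵ). If 0 < |t − 15| < δ then t > 0 and |√t − √15| < |t − 15|/√15 < ϵ.

δ = min(15, √15·ϵ)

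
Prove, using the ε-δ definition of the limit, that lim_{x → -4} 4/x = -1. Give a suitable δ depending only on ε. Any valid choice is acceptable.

Fix ε > 0. We seek δ > 0 such that 0 < |x + 4| < δ implies |4/x + 1| < ε.
|4/x + 1| = 4·|-4 − x|/(4·|x|) = 4|x + 4|/(4|x|).
Require δ ≤ 2 so that |x| > 4 − 2 = 2, hence 4|x| > 8.
Then |4/x + 1| < 4|x + 4|/8, which is < ε when |x + 4| < 2ε.
Take δ = min(2, 2ε). Then 0 < |x + 4| < δ gives both |x + 4| < 2 and |x + 4| < 2ε, so |4/x + 1| < ε.

δ = min(2, 2ε)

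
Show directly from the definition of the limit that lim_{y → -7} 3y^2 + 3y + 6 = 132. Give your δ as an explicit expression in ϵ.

δ = min(2, ϵ/45)

Suppose ϵ > 0. We want δ > 0 such that 0 < |y + 7| < δ implies |(3y^2 + 3y + 6) − 132| < ϵ.
(3y^2 + 3y + 6) − 132 = 3y^2 + 3y - 126 = (y + 7)(3y - 18).
So |(3y^2 + 3y + 6) − 132| = |y + 7|·|3y - 18|.
Require δ ≤ 2. Then |y + 7| < 2 gives |y| < 9, and by the triangle inequality |3y - 18| ≤ 3·9 + 18 = 45.
Hence |(3y^2 + 3y + 6) − 132| ≤ 45|y + 7| < ϵ provided |y + 7| < ϵ/45.
Take δ = min(2, ϵ/45). Then 0 < |y + 7| < δ gives both |y + 7| < 2 and |y + 7| < ϵ/45, so |(3y^2 + 3y + 6) − 132| < ϵ.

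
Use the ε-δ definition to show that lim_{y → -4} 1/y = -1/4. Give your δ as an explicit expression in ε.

Suppose ε > 0. We seek δ > 0 such that 0 < |y + 4| < δ implies |1/y + 1/4| < ε.
|1/y + 1/4| = |-4 − y|/(4·|y|) = |y + 4|/(4|y|).
Restrict δ ≤ 2. Then |y + 4| < 2 gives |y| > 2, so 4|y| > 8.
Then |1/y + 1/4| < |y + 4|/8, which is < ε when |y + 4| < 8ε.
Take δ = min(2, 8ε). Then 0 < |y + 4| < δ gives both |y + 4| < 2 and |y + 4| < 8ε, so |1/y + 1/4| < ε.

δ = min(2, 8ε)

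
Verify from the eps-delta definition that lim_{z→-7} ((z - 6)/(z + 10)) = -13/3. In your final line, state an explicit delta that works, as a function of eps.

Let eps > 0 be given. We want delta > 0 with 0 < |z + 7| < delta ⇒ |(z - 6)/(z + 10) + 13/3| < eps.
Combining over a common denominator, (z - 6)/(z + 10) + 13/3 = [(z - 6)·3 − (-13)·(z + 10)] / [3·(z + 10)] = 16(z + 7) / (3(z + 10)).
So |(z - 6)/(z + 10) + 13/3| = 16|z + 7| / (3·|z + 10|).
Restrict delta ≤ 3/2. Then |z + 7| < 3/2 gives |z + 10| = |(z + 7) + 3| ≥ 3 − 3/2 = 3/2.
Hence |(z - 6)/(z + 10) + 13/3| < 16|z + 7|/(3·(3/2)) = (32/9)|z + 7|, which is < eps once |z + 7| < (9/32)eps.
Take delta = min(3/2, (9/32)eps). Then 0 < |z + 7| < delta forces both bounds, so |(z - 6)/(z + 10) + 13/3| < eps.

delta = min(3/2, (9/32)eps)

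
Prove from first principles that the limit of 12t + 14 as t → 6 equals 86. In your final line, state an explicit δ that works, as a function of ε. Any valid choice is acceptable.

Suppose ε > 0. We need δ > 0 so that 0 < |t − 6| < δ implies |(12t + 14) − 86| < ε.
|(12t + 14) − 86| = |12t - 72| = 12|t − 6|.
So 12|t − 6| < ε exactly when |t − 6| < ε/12.
Choosing δ = ε/12 gives |(12t + 14) − 86| = 12|t − 6| < ε whenever |t − 6| < δ.

δ = ε/12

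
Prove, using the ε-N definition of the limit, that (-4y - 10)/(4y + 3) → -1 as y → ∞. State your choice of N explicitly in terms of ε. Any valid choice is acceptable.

Fix ε > 0. We seek N > 0 such that y > N implies |(-4y - 10)/(4y + 3) + 1| < ε.
(-4y - 10)/(4y + 3) + 1 = (4(-4y - 10) − (-4)(4y + 3)) / (4(4y + 3)) = -28/(4(4y + 3)).
For y > 0 we have 4y + 3 > 4y, so |(-4y - 10)/(4y + 3) + 1| = 28/(4(4y + 3)) < 28/(4·4y) = (7/4)/y.
Thus |(-4y - 10)/(4y + 3) + 1| < ε whenever y > (7/4)/ε.
Take N = (7/4)/ε. If y > N then |(-4y - 10)/(4y + 3) + 1| < (7/4)/y < ε.

N = (7/4)/ε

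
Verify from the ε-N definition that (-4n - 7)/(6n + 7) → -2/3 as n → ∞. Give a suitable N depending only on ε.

Suppose ε > 0. For n ≥ 1, |(-4n - 7)/(6n + 7) + 2/3| = |-14|/(6(6n + 7)) = 14/(6(6n + 7)).
Since 6n + 7 ≥ 6n for n ≥ 1, this is ≤ 14/(6·6n) = (7/18)/n.
So |(-4n - 7)/(6n + 7) + 2/3| < ε whenever n > (7/18)/ε.
Take N = (7/18)/ε. If n > N then |(-4n - 7)/(6n + 7) + 2/3| ≤ (7/18)/n < ε.

N = (7/18)/ε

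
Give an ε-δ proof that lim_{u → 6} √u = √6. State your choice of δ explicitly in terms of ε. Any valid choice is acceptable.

Fix ε > 0. We want δ > 0 such that 0 < |u − 6| < δ implies |√u − √6| < ε.
Rationalise: √u − √6 = (u − 6)/(√u + √6), so |√u − √6| = |u − 6|/(√u + √6).
Restrict δ ≤ 6 so that |u − 6| < 6 forces u > 0, and then √u + √6 > √6.
Hence |√u − √6| < |u − 6|/√6, which is < ε once |u − 6| < √6·ε.
Take δ = min(6, √6·ε). If 0 < |u − 6| < δ then u > 0 and |√u − √6| < |u − 6|/√6 < ε.

δ = min(6, √6·ε)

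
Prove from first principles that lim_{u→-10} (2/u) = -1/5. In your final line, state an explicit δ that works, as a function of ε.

Fix ε > 0. We seek δ > 0 such that 0 < |u + 10| < δ implies |2/u + 1/5| < ε.
|2/u + 1/5| = 2·|-10 − u|/(10·|u|) = 2|u + 10|/(10|u|).
Restrict δ ≤ 5. Then |u + 10| < 5 gives |u| > 5, so 10|u| > 50.
Then |2/u + 1/5| < 2|u + 10|/50, which is < ε when |u + 10| < 25ε.
Take δ = min(5, 25ε). Then 0 < |u + 10| < δ gives both |u + 10| < 5 and |u + 10| < 25ε, so |2/u + 1/5| < ε.

δ = min(5, 25ε)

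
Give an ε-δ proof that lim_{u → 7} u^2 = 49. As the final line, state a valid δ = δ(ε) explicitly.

δ = min(2, ε/16)

Fix ε > 0. We seek δ > 0 with 0 < |u − 7| < δ ⇒ |u^2 − 49| < ε.
Factor: u^2 − 49 = (u − 7)(u + 7), so |u^2 − 49| = |u − 7|·|u + 7|.
Restrict δ ≤ 2. Then |u − 7| < 2 gives |u| < 9, so by the triangle inequality |u + 7| ≤ 9 + 7 = 16.
Hence |u^2 − 49| ≤ 16|u − 7|, which is < ε once |u − 7| < ε/16.
Take δ = min(2, ε/16). If 0 < |u − 7| < δ then both bounds hold and |u^2 − 49| ≤ 16|u − 7| < 16·(ε/16) = ε.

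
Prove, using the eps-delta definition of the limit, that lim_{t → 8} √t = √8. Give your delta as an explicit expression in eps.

delta = min(8, √8·eps)

Fix eps > 0. We want delta > 0 such that 0 < |t − 8| < delta implies |√t − √8| < eps.
Rationalise: √t − √8 = (t − 8)/(√t + √8), so |√t − √8| = |t − 8|/(√t + √8).
Restrict delta ≤ 8 so that |t − 8| < 8 forces t > 0, and then √t + √8 > √8.
Hence |√t − √8| < |t − 8|/√8, which is < eps once |t − 8| < √8·eps.
Take delta = min(8, √8·eps). If 0 < |t − 8| < delta then t > 0 and |√t − √8| < |t − 8|/√8 < eps.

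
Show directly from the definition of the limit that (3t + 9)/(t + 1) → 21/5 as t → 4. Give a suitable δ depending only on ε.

δ = min(5/2, (25/12)ε)

Suppose ε > 0. We want δ > 0 with 0 < |t − 4| < δ ⇒ |(3t + 9)/(t + 1) − (21/5)| < ε.
Combining over a common denominator, (3t + 9)/(t + 1) − (21/5) = [(3t + 9)·5 − 21·(t + 1)] / [5·(t + 1)] = -6(t − 4) / (5(t + 1)).
So |(3t + 9)/(t + 1) − (21/5)| = 6|t − 4| / (5·|t + 1|).
Require δ ≤ 5/2, so |t + 1| ≥ |5| − |t − 4| > 5 − 5/2 = 5/2.
Hence |(3t + 9)/(t + 1) − (21/5)| < 6|t − 4|/(5·(5/2)) = (12/25)|t − 4|, which is < ε once |t − 4| < (25/12)ε.
Take δ = min(5/2, (25/12)ε). Then 0 < |t − 4| < δ forces both bounds, so |(3t + 9)/(t + 1) − (21/5)| < ε.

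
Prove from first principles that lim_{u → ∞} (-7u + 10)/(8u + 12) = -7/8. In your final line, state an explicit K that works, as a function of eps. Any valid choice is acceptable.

K = (41/16)/eps

Let eps > 0. We seek K > 0 such that u > K implies |(-7u + 10)/(8u + 12) + 7/8| < eps.
(-7u + 10)/(8u + 12) + 7/8 = (8(-7u + 10) − (-7)(8u + 12)) / (8(8u + 12)) = 164/(8(8u + 12)).
For u > 0 we have 8u + 12 > 8u, so |(-7u + 10)/(8u + 12) + 7/8| = 164/(8(8u + 12)) < 164/(8·8u) = (41/16)/u.
Thus |(-7u + 10)/(8u + 12) + 7/8| < eps whenever u > (41/16)/eps.
Take K = (41/16)/eps. If u > K then |(-7u + 10)/(8u + 12) + 7/8| < (41/16)/u < eps.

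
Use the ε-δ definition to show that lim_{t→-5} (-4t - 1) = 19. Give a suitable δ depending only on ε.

δ = ε/4

Let ε > 0. We need δ > 0 so that 0 < |t + 5| < δ implies |(-4t - 1) − 19| < ε.
Since (-4t - 1) − 19 = -4(t + 5), we have |(-4t - 1) − 19| = 4|t + 5|.
Thus it suffices that |t + 5| < ε/4.
Choosing δ = ε/4 gives |(-4t - 1) − 19| = 4|t + 5| < ε whenever |t + 5| < δ.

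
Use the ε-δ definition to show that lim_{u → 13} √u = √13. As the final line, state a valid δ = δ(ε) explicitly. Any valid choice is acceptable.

δ = min(13, √13·ε)

Fix ε > 0. We want δ > 0 such that 0 < |u − 13| < δ implies |√u − √13| < ε.
Multiplying by the conjugate, |√u − √13| = |u − 13|/(√u + √13).
Restrict δ ≤ 13 so that |u − 13| < 13 forces u > 0, and then √u + √13 > √13.
Hence |√u − √13| < |u − 13|/√13, which is < ε once |u − 13| < √13·ε.
Take δ = min(13, √13·ε). If 0 < |u − 13| < δ then u > 0 and |√u − √13| < |u − 13|/√13 < ε.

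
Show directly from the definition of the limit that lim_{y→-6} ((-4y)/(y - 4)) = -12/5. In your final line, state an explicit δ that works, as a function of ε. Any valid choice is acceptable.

Suppose ε > 0. We want δ > 0 with 0 < |y + 6| < δ ⇒ |(-4y)/(y - 4) + 12/5| < ε.
Combining over a common denominator, (-4y)/(y - 4) + 12/5 = [(-4y)·(-10) − 24·(y - 4)] / [(-10)·(y - 4)] = 16(y + 6) / ((-10)(y - 4)).
So |(-4y)/(y - 4) + 12/5| = 16|y + 6| / (10·|y − 4|).
Require δ ≤ 5, so |y − 4| ≥ |-10| − |y + 6| > 10 − 5 = 5.
Hence |(-4y)/(y - 4) + 12/5| < 16|y + 6|/(10·5) = (8/25)|y + 6|, which is < ε once |y + 6| < (25/8)ε.
Take δ = min(5, (25/8)ε). Then 0 < |y + 6| < δ forces both bounds, so |(-4y)/(y - 4) + 12/5| < ε.

δ = min(5, (25/8)ε)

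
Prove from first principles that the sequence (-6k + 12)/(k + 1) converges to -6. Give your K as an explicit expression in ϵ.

K = 18/ϵ

Let ϵ > 0. For k ≥ 1, |(-6k + 12)/(k + 1) + 6| = |18|/((k + 1)) = 18/((k + 1)).
Since k + 1 ≥ k for k ≥ 1, this is ≤ 18/(k) = 18/k.
So |(-6k + 12)/(k + 1) + 6| < ϵ whenever k > 18/ϵ.
Take K = 18/ϵ. If k > K then |(-6k + 12)/(k + 1) + 6| ≤ 18/k < ϵ.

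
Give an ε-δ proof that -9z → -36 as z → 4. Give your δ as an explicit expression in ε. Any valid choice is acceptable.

Suppose ε > 0. We need δ > 0 so that 0 < |z − 4| < δ implies |(-9z) + 36| < ε.
Since (-9z) + 36 = -9(z − 4), we have |(-9z) + 36| = 9|z − 4|.
So 9|z − 4| < ε exactly when |z − 4| < ε/9.
Take δ = ε/9. If 0 < |z − 4| < δ then |(-9z) + 36| = 9|z − 4| < 9·(ε/9) = ε.

δ = ε/9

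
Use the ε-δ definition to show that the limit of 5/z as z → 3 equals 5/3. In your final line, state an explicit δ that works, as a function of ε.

δ = min(3/2, (9/10)ε)

Suppose ε > 0. We seek δ > 0 such that 0 < |z − 3| < δ implies |5/z − (5/3)| < ε.
|5/z − (5/3)| = 5·|3 − z|/(3·|z|) = 5|z − 3|/(3|z|).
Restrict δ ≤ 3/2. Then |z − 3| < 3/2 gives |z| > 3/2, so 3|z| > 9/2.
Then |5/z − (5/3)| < 5|z − 3|/(9/2), which is < ε when |z − 3| < (9/10)ε.
Take δ = min(3/2, (9/10)ε). Then 0 < |z − 3| < δ gives both |z − 3| < 3/2 and |z − 3| < (9/10)ε, so |5/z − (5/3)| < ε.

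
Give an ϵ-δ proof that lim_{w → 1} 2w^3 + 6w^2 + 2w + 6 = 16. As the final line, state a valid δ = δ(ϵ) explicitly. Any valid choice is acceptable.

δ = min(2, ϵ/52)

Let ϵ > 0. We want δ > 0 such that 0 < |w − 1| < δ implies |(2w^3 + 6w^2 + 2w + 6) − 16| < ϵ.
(2w^3 + 6w^2 + 2w + 6) − 16 = 2w^3 + 6w^2 + 2w - 10 = (w − 1)(2w^2 + 8w + 10).
So |(2w^3 + 6w^2 + 2w + 6) − 16| = |w − 1|·|2w^2 + 8w + 10|.
Require δ ≤ 2. Then |w − 1| < 2 gives |w| < 3, and by the triangle inequality |2w^2 + 8w + 10| ≤ 2·3^2 + 8·3 + 10 = 52.
Hence |(2w^3 + 6w^2 + 2w + 6) − 16| ≤ 52|w − 1| < ϵ provided |w − 1| < ϵ/52.
Choosing δ = min(2, ϵ/52) ensures both conditions, hence |(2w^3 + 6w^2 + 2w + 6) − 16| < ϵ.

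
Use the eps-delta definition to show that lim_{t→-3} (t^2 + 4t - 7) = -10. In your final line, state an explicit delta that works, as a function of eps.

Fix eps > 0. We want delta > 0 such that 0 < |t + 3| < delta implies |(t^2 + 4t - 7) + 10| < eps.
(t^2 + 4t - 7) + 10 = t^2 + 4t + 3 = (t + 3)(t + 1).
So |(t^2 + 4t - 7) + 10| = |t + 3|·|t + 1|.
Require delta ≤ 1. Then |t + 3| < 1 gives |t| < 4, and by the triangle inequality |t + 1| ≤ 4 + 1 = 5.
Hence |(t^2 + 4t - 7) + 10| ≤ 5|t + 3| < eps provided |t + 3| < eps/5.
Take delta = min(1, eps/5). Then 0 < |t + 3| < delta gives both |t + 3| < 1 and |t + 3| < eps/5, so |(t^2 + 4t - 7) + 10| < eps.

delta = min(1, eps/5)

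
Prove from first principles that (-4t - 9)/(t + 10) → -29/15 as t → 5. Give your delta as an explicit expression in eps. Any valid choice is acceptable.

Suppose eps > 0. We want delta > 0 with 0 < |t − 5| < delta ⇒ |(-4t - 9)/(t + 10) + 29/15| < eps.
Combining over a common denominator, (-4t - 9)/(t + 10) + 29/15 = [(-4t - 9)·15 − (-29)·(t + 10)] / [15·(t + 10)] = -31(t − 5) / (15(t + 10)).
So |(-4t - 9)/(t + 10) + 29/15| = 31|t − 5| / (15·|t + 10|).
Require delta ≤ 15/2, so |t + 10| ≥ |15| − |t − 5| > 15 − 15/2 = 15/2.
Hence |(-4t - 9)/(t + 10) + 29/15| < 31|t − 5|/(15·(15/2)) = (62/225)|t − 5|, which is < eps once |t − 5| < (225/62)eps.
Take delta = min(15/2, (225/62)eps). Then 0 < |t − 5| < delta forces both bounds, so |(-4t - 9)/(t + 10) + 29/15| < eps.

delta = min(15/2, (225/62)eps)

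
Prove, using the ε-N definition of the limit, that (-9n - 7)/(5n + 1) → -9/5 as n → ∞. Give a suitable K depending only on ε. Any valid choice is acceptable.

Let ε > 0 be given. For n ≥ 1, |(-9n - 7)/(5n + 1) + 9/5| = |-26|/(5(5n + 1)) = 26/(5(5n + 1)).
Since 5n + 1 ≥ 5n for n ≥ 1, this is ≤ 26/(5·5n) = (26/25)/n.
So |(-9n - 7)/(5n + 1) + 9/5| < ε whenever n > (26/25)/ε.
Take K = (26/25)/ε. If n > K then |(-9n - 7)/(5n + 1) + 9/5| ≤ (26/25)/n < ε.

K = (26/25)/ε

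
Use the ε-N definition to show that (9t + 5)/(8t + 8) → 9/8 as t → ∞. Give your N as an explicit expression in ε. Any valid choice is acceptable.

N = (1/2)/ε

Let ε > 0. We seek N > 0 such that t > N implies |(9t + 5)/(8t + 8) − (9/8)| < ε.
(9t + 5)/(8t + 8) − (9/8) = (8(9t + 5) − 9(8t + 8)) / (8(8t + 8)) = -32/(8(8t + 8)).
For t > 0 we have 8t + 8 > 8t, so |(9t + 5)/(8t + 8) − (9/8)| = 32/(8(8t + 8)) < 32/(8·8t) = (1/2)/t.
Thus |(9t + 5)/(8t + 8) − (9/8)| < ε whenever t > (1/2)/ε.
Take N = (1/2)/ε. If t > N then |(9t + 5)/(8t + 8) − (9/8)| < (1/2)/t < ε.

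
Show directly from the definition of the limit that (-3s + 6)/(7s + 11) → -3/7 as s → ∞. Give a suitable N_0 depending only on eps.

N_0 = (75/49)/eps

Fix eps > 0. We seek N_0 > 0 such that s > N_0 implies |(-3s + 6)/(7s + 11) + 3/7| < eps.
(-3s + 6)/(7s + 11) + 3/7 = (7(-3s + 6) − (-3)(7s + 11)) / (7(7s + 11)) = 75/(7(7s + 11)).
For s > 0 we have 7s + 11 > 7s, so |(-3s + 6)/(7s + 11) + 3/7| = 75/(7(7s + 11)) < 75/(7·7s) = (75/49)/s.
Thus |(-3s + 6)/(7s + 11) + 3/7| < eps whenever s > (75/49)/eps.
Take N_0 = (75/49)/eps. If s > N_0 then |(-3s + 6)/(7s + 11) + 3/7| < (75/49)/s < eps.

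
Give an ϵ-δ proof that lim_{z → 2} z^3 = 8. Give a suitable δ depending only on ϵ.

δ = min(1, ϵ/19)

Fix ϵ > 0. We seek δ > 0 with 0 < |z − 2| < δ ⇒ |z^3 − 8| < ϵ.
Factor: z^3 − 8 = (z − 2)(z^2 + 2z + 4), so |z^3 − 8| = |z − 2|·|z^2 + 2z + 4|.
Impose δ ≤ 1 so that |z| < 3; then |z^2 + 2z + 4| ≤ 19.
Hence |z^3 − 8| ≤ 19|z − 2|, which is < ϵ once |z − 2| < ϵ/19.
Take δ = min(1, ϵ/19). If 0 < |z − 2| < δ then both bounds hold and |z^3 − 8| ≤ 19|z − 2| < 19·(ϵ/19) = ϵ.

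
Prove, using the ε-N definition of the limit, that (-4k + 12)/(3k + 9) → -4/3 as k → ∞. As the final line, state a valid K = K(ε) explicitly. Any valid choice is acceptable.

Fix ε > 0. For k ≥ 1, |(-4k + 12)/(3k + 9) + 4/3| = |72|/(3(3k + 9)) = 72/(3(3k + 9)).
Since 3k + 9 ≥ 3k for k ≥ 1, this is ≤ 72/(3·3k) = 8/k.
So |(-4k + 12)/(3k + 9) + 4/3| < ε whenever k > 8/ε.
Take K = 8/ε. If k > K then |(-4k + 12)/(3k + 9) + 4/3| ≤ 8/k < ε.

K = 8/ε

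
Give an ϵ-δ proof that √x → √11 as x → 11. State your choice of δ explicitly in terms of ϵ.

δ = min(11, √11·ϵ)

Fix ϵ > 0. We want δ > 0 such that 0 < |x − 11| < δ implies |√x − √11| < ϵ.
Rationalise: √x − √11 = (x − 11)/(√x + √11), so |√x − √11| = |x − 11|/(√x + √11).
Restrict δ ≤ 11 so that |x − 11| < 11 forces x > 0, and then √x + √11 > √11.
Hence |√x − √11| < |x − 11|/√11, which is < ϵ once |x − 11| < √11·ϵ.
Take δ = min(11, √11·ϵ). If 0 < |x − 11| < δ then x > 0 and |√x − √11| < |x − 11|/√11 < ϵ.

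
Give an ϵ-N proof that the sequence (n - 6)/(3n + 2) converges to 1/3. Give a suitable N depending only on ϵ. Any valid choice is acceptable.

N = (20/9)/ϵ

Fix ϵ > 0. For n ≥ 1, |(n - 6)/(3n + 2) − (1/3)| = |-20|/(3(3n + 2)) = 20/(3(3n + 2)).
Since 3n + 2 ≥ 3n for n ≥ 1, this is ≤ 20/(3·3n) = (20/9)/n.
So |(n - 6)/(3n + 2) − (1/3)| < ϵ whenever n > (20/9)/ϵ.
Take N = (20/9)/ϵ. If n > N then |(n - 6)/(3n + 2) − (1/3)| ≤ (20/9)/n < ϵ.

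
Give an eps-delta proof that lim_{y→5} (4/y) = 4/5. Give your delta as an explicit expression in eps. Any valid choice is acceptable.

delta = min(5/2, (25/8)eps)

Let eps > 0. We seek delta > 0 such that 0 < |y − 5| < delta implies |4/y − (4/5)| < eps.
|4/y − (4/5)| = 4·|5 − y|/(5·|y|) = 4|y − 5|/(5|y|).
Restrict delta ≤ 5/2. Then |y − 5| < 5/2 gives |y| > 5/2, so 5|y| > 25/2.
Then |4/y − (4/5)| < 4|y − 5|/(25/2), which is < eps when |y − 5| < (25/8)eps.
Take delta = min(5/2, (25/8)eps). Then 0 < |y − 5| < delta gives both |y − 5| < 5/2 and |y − 5| < (25/8)eps, so |4/y − (4/5)| < eps.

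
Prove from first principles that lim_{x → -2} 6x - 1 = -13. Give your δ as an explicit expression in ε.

Let ε > 0. We need δ > 0 so that 0 < |x + 2| < δ implies |(6x - 1) + 13| < ε.
|(6x - 1) + 13| = |6x + 12| = 6|x + 2|.
Thus it suffices that |x + 2| < ε/6.
Choosing δ = ε/6 gives |(6x - 1) + 13| = 6|x + 2| < ε whenever |x + 2| < δ.

δ = ε/6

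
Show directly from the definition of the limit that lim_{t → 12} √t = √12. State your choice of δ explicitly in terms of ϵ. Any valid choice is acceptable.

δ = min(12, √12·ϵ)

Fix ϵ > 0. We want δ > 0 such that 0 < |t − 12| < δ implies |√t − √12| < ϵ.
Multiplying by the conjugate, |√t − √12| = |t − 12|/(√t + √12).
Restrict δ ≤ 12 so that |t − 12| < 12 forces t > 0, and then √t + √12 > √12.
Hence |√t − √12| < |t − 12|/√12, which is < ϵ once |t − 12| < √12·ϵ.
Take δ = min(12, √12·ϵ). If 0 < |t − 12| < δ then t > 0 and |√t − √12| < |t − 12|/√12 < ϵ.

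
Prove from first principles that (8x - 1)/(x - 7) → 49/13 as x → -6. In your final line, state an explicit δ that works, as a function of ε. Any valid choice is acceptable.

Fix ε > 0. We want δ > 0 with 0 < |x + 6| < δ ⇒ |(8x - 1)/(x - 7) − (49/13)| < ε.
Combining over a common denominator, (8x - 1)/(x - 7) − (49/13) = [(8x - 1)·(-13) − (-49)·(x - 7)] / [(-13)·(x - 7)] = -55(x + 6) / ((-13)(x - 7)).
So |(8x - 1)/(x - 7) − (49/13)| = 55|x + 6| / (13·|x − 7|).
Require δ ≤ 13/2, so |x − 7| ≥ |-13| − |x + 6| > 13 − 13/2 = 13/2.
Hence |(8x - 1)/(x - 7) − (49/13)| < 55|x + 6|/(13·(13/2)) = (110/169)|x + 6|, which is < ε once |x + 6| < (169/110)ε.
Take δ = min(13/2, (169/110)ε). Then 0 < |x + 6| < δ forces both bounds, so |(8x - 1)/(x - 7) − (49/13)| < ε.

δ = min(13/2, (169/110)ε)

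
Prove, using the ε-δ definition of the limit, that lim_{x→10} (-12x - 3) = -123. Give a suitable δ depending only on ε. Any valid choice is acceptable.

Let ε > 0 be given. We need δ > 0 so that 0 < |x − 10| < δ implies |(-12x - 3) + 123| < ε.
|(-12x - 3) + 123| = |-12x + 120| = 12|x − 10|.
So 12|x − 10| < ε exactly when |x − 10| < ε/12.
Take δ = ε/12. If 0 < |x − 10| < δ then |(-12x - 3) + 123| = 12|x − 10| < 12·(ε/12) = ε.

δ = ε/12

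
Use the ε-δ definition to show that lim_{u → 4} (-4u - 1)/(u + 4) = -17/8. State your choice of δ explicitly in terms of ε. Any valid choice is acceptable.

Fix ε > 0. We want δ > 0 with 0 < |u − 4| < δ ⇒ |(-4u - 1)/(u + 4) + 17/8| < ε.
Combining over a common denominator, (-4u - 1)/(u + 4) + 17/8 = [(-4u - 1)·8 − (-17)·(u + 4)] / [8·(u + 4)] = -15(u − 4) / (8(u + 4)).
So |(-4u - 1)/(u + 4) + 17/8| = 15|u − 4| / (8·|u + 4|).
Require δ ≤ 4, so |u + 4| ≥ |8| − |u − 4| > 8 − 4 = 4.
Hence |(-4u - 1)/(u + 4) + 17/8| < 15|u − 4|/(8·4) = (15/32)|u − 4|, which is < ε once |u − 4| < (32/15)ε.
Take δ = min(4, (32/15)ε). Then 0 < |u − 4| < δ forces both bounds, so |(-4u - 1)/(u + 4) + 17/8| < ε.

δ = min(4, (32/15)ε)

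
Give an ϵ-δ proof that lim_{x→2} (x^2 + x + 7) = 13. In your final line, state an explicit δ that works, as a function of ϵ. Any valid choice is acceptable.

δ = min(2, ϵ/7)

Suppose ϵ > 0. We want δ > 0 such that 0 < |x − 2| < δ implies |(x^2 + x + 7) − 13| < ϵ.
(x^2 + x + 7) − 13 = x^2 + x - 6 = (x − 2)(x + 3).
So |(x^2 + x + 7) − 13| = |x − 2|·|x + 3|.
Require δ ≤ 2. Then |x − 2| < 2 gives |x| < 4, and by the triangle inequality |x + 3| ≤ 4 + 3 = 7.
Hence |(x^2 + x + 7) − 13| ≤ 7|x − 2| < ϵ provided |x − 2| < ϵ/7.
Take δ = min(2, ϵ/7). Then 0 < |x − 2| < δ gives both |x − 2| < 2 and |x − 2| < ϵ/7, so |(x^2 + x + 7) − 13| < ϵ.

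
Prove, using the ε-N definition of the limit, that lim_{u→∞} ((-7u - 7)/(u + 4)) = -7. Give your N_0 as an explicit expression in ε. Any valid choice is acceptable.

Fix ε > 0. We seek N_0 > 0 such that u > N_0 implies |(-7u - 7)/(u + 4) + 7| < ε.
(-7u - 7)/(u + 4) + 7 = ((-7u - 7) − (-7)(u + 4)) / ((u + 4)) = 21/((u + 4)).
For u > 0 we have u + 4 > u, so |(-7u - 7)/(u + 4) + 7| = 21/((u + 4)) < 21/(u) = 21/u.
Thus |(-7u - 7)/(u + 4) + 7| < ε whenever u > 21/ε.
Take N_0 = 21/ε. If u > N_0 then |(-7u - 7)/(u + 4) + 7| < 21/u < ε.

N_0 = 21/ε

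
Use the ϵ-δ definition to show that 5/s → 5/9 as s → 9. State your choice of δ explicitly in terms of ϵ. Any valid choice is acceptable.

Let ϵ > 0 be given. We seek δ > 0 such that 0 < |s − 9| < δ implies |5/s − (5/9)| < ϵ.
|5/s − (5/9)| = 5·|9 − s|/(9·|s|) = 5|s − 9|/(9|s|).
Require δ ≤ 9/2 so that |s| > 9 − 9/2 = 9/2, hence 9|s| > 81/2.
Then |5/s − (5/9)| < 5|s − 9|/(81/2), which is < ϵ when |s − 9| < (81/10)ϵ.
Take δ = min(9/2, (81/10)ϵ). Then 0 < |s − 9| < δ gives both |s − 9| < 9/2 and |s − 9| < (81/10)ϵ, so |5/s − (5/9)| < ϵ.

δ = min(9/2, (81/10)ϵ)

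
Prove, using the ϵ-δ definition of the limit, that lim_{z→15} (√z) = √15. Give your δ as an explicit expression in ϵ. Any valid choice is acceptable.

δ = min(15, √15·ϵ)

Let ϵ > 0 be given. We want δ > 0 such that 0 < |z − 15| < δ implies |√z − √15| < ϵ.
Multiplying by the conjugate, |√z − √15| = |z − 15|/(√z + √15).
Restrict δ ≤ 15 so that |z − 15| < 15 forces z > 0, and then √z + √15 > √15.
Hence |√z − √15| < |z − 15|/√15, which is < ϵ once |z − 15| < √15·ϵ.
Take δ = min(15, √15·ϵ). If 0 < |z − 15| < δ then z > 0 and |√z − √15| < |z − 15|/√15 < ϵ.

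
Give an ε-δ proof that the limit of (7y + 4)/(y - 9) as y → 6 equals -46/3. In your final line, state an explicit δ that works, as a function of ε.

Let ε > 0. We want δ > 0 with 0 < |y − 6| < δ ⇒ |(7y + 4)/(y - 9) + 46/3| < ε.
Combining over a common denominator, (7y + 4)/(y - 9) + 46/3 = [(7y + 4)·(-3) − 46·(y - 9)] / [(-3)·(y - 9)] = -67(y − 6) / ((-3)(y - 9)).
So |(7y + 4)/(y - 9) + 46/3| = 67|y − 6| / (3·|y − 9|).
Require δ ≤ 3/2, so |y − 9| ≥ |-3| − |y − 6| > 3 − 3/2 = 3/2.
Hence |(7y + 4)/(y - 9) + 46/3| < 67|y − 6|/(3·(3/2)) = (134/9)|y − 6|, which is < ε once |y − 6| < (9/134)ε.
Take δ = min(3/2, (9/134)ε). Then 0 < |y − 6| < δ forces both bounds, so |(7y + 4)/(y - 9) + 46/3| < ε.

δ = min(3/2, (9/134)ε)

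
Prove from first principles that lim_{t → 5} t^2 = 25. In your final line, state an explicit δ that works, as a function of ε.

Suppose ε > 0. We seek δ > 0 with 0 < |t − 5| < δ ⇒ |t^2 − 25| < ε.
Factor: t^2 − 25 = (t − 5)(t + 5), so |t^2 − 25| = |t − 5|·|t + 5|.
Impose δ ≤ 1 so that |t| < 6; then |t + 5| ≤ 11.
Hence |t^2 − 25| ≤ 11|t − 5|, which is < ε once |t − 5| < ε/11.
Take δ = min(1, ε/11). If 0 < |t − 5| < δ then both bounds hold and |t^2 − 25| ≤ 11|t − 5| < 11·(ε/11) = ε.

δ = min(1, ε/11)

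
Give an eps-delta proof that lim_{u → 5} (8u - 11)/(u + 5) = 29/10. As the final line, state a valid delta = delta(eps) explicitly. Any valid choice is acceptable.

Let eps > 0. We want delta > 0 with 0 < |u − 5| < delta ⇒ |(8u - 11)/(u + 5) − (29/10)| < eps.
Combining over a common denominator, (8u - 11)/(u + 5) − (29/10) = [(8u - 11)·10 − 29·(u + 5)] / [10·(u + 5)] = 51(u − 5) / (10(u + 5)).
So |(8u - 11)/(u + 5) − (29/10)| = 51|u − 5| / (10·|u + 5|).
Require delta ≤ 5, so |u + 5| ≥ |10| − |u − 5| > 10 − 5 = 5.
Hence |(8u - 11)/(u + 5) − (29/10)| < 51|u − 5|/(10·5) = (51/50)|u − 5|, which is < eps once |u − 5| < (50/51)eps.
Take delta = min(5, (50/51)eps). Then 0 < |u − 5| < delta forces both bounds, so |(8u - 11)/(u + 5) − (29/10)| < eps.

delta = min(5, (50/51)eps)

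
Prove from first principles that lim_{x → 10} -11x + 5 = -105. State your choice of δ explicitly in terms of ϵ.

δ = ϵ/11

Let ϵ > 0. We need δ > 0 so that 0 < |x − 10| < δ implies |(-11x + 5) + 105| < ϵ.
Since (-11x + 5) + 105 = -11(x − 10), we have |(-11x + 5) + 105| = 11|x − 10|.
So 11|x − 10| < ϵ exactly when |x − 10| < ϵ/11.
Take δ = ϵ/11. If 0 < |x − 10| < δ then |(-11x + 5) + 105| = 11|x − 10| < 11·(ϵ/11) = ϵ.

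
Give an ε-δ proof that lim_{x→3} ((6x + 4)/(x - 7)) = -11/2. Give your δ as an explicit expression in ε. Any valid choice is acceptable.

δ = min(2, (4/23)ε)

Fix ε > 0. We want δ > 0 with 0 < |x − 3| < δ ⇒ |(6x + 4)/(x - 7) + 11/2| < ε.
Combining over a common denominator, (6x + 4)/(x - 7) + 11/2 = [(6x + 4)·(-4) − 22·(x - 7)] / [(-4)·(x - 7)] = -46(x − 3) / ((-4)(x - 7)).
So |(6x + 4)/(x - 7) + 11/2| = 46|x − 3| / (4·|x − 7|).
Restrict δ ≤ 2. Then |x − 3| < 2 gives |x − 7| = |(x − 3) + (-4)| ≥ 4 − 2 = 2.
Hence |(6x + 4)/(x - 7) + 11/2| < 46|x − 3|/(4·2) = (23/4)|x − 3|, which is < ε once |x − 3| < (4/23)ε.
Take δ = min(2, (4/23)ε). Then 0 < |x − 3| < δ forces both bounds, so |(6x + 4)/(x - 7) + 11/2| < ε.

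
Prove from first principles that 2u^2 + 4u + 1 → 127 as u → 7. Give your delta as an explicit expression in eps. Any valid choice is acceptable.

Let eps > 0 be given. We want delta > 0 such that 0 < |u − 7| < delta implies |(2u^2 + 4u + 1) − 127| < eps.
(2u^2 + 4u + 1) − 127 = 2u^2 + 4u - 126 = (u − 7)(2u + 18).
So |(2u^2 + 4u + 1) − 127| = |u − 7|·|2u + 18|.
Assume first that |u − 7| < 2, so |u| < 9. Then |2u + 18| ≤ 2·9 + 18 = 36.
Hence |(2u^2 + 4u + 1) − 127| ≤ 36|u − 7| < eps provided |u − 7| < eps/36.
Take delta = min(2, eps/36). Then 0 < |u − 7| < delta gives both |u − 7| < 2 and |u − 7| < eps/36, so |(2u^2 + 4u + 1) − 127| < eps.

delta = min(2, eps/36)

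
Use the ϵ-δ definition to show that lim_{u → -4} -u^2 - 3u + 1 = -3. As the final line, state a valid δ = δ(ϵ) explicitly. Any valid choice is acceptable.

δ = min(1, ϵ/6)

Let ϵ > 0 be given. We want δ > 0 such that 0 < |u + 4| < δ implies |(-u^2 - 3u + 1) + 3| < ϵ.
(-u^2 - 3u + 1) + 3 = -u^2 - 3u + 4 = (u + 4)(-u + 1).
So |(-u^2 - 3u + 1) + 3| = |u + 4|·|-u + 1|.
Assume first that |u + 4| < 1, so |u| < 5. Then |-u + 1| ≤ 5 + 1 = 6.
Hence |(-u^2 - 3u + 1) + 3| ≤ 6|u + 4| < ϵ provided |u + 4| < ϵ/6.
Take δ = min(1, ϵ/6). Then 0 < |u + 4| < δ gives both |u + 4| < 1 and |u + 4| < ϵ/6, so |(-u^2 - 3u + 1) + 3| < ϵ.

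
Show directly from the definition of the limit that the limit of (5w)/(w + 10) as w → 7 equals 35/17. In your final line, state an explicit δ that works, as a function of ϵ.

δ = min(17/2, (289/100)ϵ)

Let ϵ > 0. We want δ > 0 with 0 < |w − 7| < δ ⇒ |(5w)/(w + 10) − (35/17)| < ϵ.
Combining over a common denominator, (5w)/(w + 10) − (35/17) = [(5w)·17 − 35·(w + 10)] / [17·(w + 10)] = 50(w − 7) / (17(w + 10)).
So |(5w)/(w + 10) − (35/17)| = 50|w − 7| / (17·|w + 10|).
Restrict δ ≤ 17/2. Then |w − 7| < 17/2 gives |w + 10| = |(w − 7) + 17| ≥ 17 − 17/2 = 17/2.
Hence |(5w)/(w + 10) − (35/17)| < 50|w − 7|/(17·(17/2)) = (100/289)|w − 7|, which is < ϵ once |w − 7| < (289/100)ϵ.
Take δ = min(17/2, (289/100)ϵ). Then 0 < |w − 7| < δ forces both bounds, so |(5w)/(w + 10) − (35/17)| < ϵ.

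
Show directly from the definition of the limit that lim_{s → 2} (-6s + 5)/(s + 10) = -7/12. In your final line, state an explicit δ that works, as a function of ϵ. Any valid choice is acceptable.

δ = min(6, (72/65)ϵ)

Let ϵ > 0. We want δ > 0 with 0 < |s − 2| < δ ⇒ |(-6s + 5)/(s + 10) + 7/12| < ϵ.
Combining over a common denominator, (-6s + 5)/(s + 10) + 7/12 = [(-6s + 5)·12 − (-7)·(s + 10)] / [12·(s + 10)] = -65(s − 2) / (12(s + 10)).
So |(-6s + 5)/(s + 10) + 7/12| = 65|s − 2| / (12·|s + 10|).
Restrict δ ≤ 6. Then |s − 2| < 6 gives |s + 10| = |(s − 2) + 12| ≥ 12 − 6 = 6.
Hence |(-6s + 5)/(s + 10) + 7/12| < 65|s − 2|/(12·6) = (65/72)|s − 2|, which is < ϵ once |s − 2| < (72/65)ϵ.
Take δ = min(6, (72/65)ϵ). Then 0 < |s − 2| < δ forces both bounds, so |(-6s + 5)/(s + 10) + 7/12| < ϵ.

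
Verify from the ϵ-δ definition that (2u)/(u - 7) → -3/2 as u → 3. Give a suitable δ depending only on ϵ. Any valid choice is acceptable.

Let ϵ > 0. We want δ > 0 with 0 < |u − 3| < δ ⇒ |(2u)/(u - 7) + 3/2| < ϵ.
Combining over a common denominator, (2u)/(u - 7) + 3/2 = [(2u)·(-4) − 6·(u - 7)] / [(-4)·(u - 7)] = -14(u − 3) / ((-4)(u - 7)).
So |(2u)/(u - 7) + 3/2| = 14|u − 3| / (4·|u − 7|).
Restrict δ ≤ 2. Then |u − 3| < 2 gives |u − 7| = |(u − 3) + (-4)| ≥ 4 − 2 = 2.
Hence |(2u)/(u - 7) + 3/2| < 14|u − 3|/(4·2) = (7/4)|u − 3|, which is < ϵ once |u − 3| < (4/7)ϵ.
Take δ = min(2, (4/7)ϵ). Then 0 < |u − 3| < δ forces both bounds, so |(2u)/(u - 7) + 3/2| < ϵ.

δ = min(2, (4/7)ϵ)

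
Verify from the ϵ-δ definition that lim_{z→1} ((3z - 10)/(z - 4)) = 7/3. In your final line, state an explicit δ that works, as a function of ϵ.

Suppose ϵ > 0. We want δ > 0 with 0 < |z − 1| < δ ⇒ |(3z - 10)/(z - 4) − (7/3)| < ϵ.
Combining over a common denominator, (3z - 10)/(z - 4) − (7/3) = [(3z - 10)·(-3) − (-7)·(z - 4)] / [(-3)·(z - 4)] = -2(z − 1) / ((-3)(z - 4)).
So |(3z - 10)/(z - 4) − (7/3)| = 2|z − 1| / (3·|z − 4|).
Restrict δ ≤ 3/2. Then |z − 1| < 3/2 gives |z − 4| = |(z − 1) + (-3)| ≥ 3 − 3/2 = 3/2.
Hence |(3z - 10)/(z - 4) − (7/3)| < 2|z − 1|/(3·(3/2)) = (4/9)|z − 1|, which is < ϵ once |z − 1| < (9/4)ϵ.
Take δ = min(3/2, (9/4)ϵ). Then 0 < |z − 1| < δ forces both bounds, so |(3z - 10)/(z - 4) − (7/3)| < ϵ.

δ = min(3/2, (9/4)ϵ)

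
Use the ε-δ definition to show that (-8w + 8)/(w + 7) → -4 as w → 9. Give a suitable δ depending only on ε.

δ = min(8, 2ε)

Let ε > 0. We want δ > 0 with 0 < |w − 9| < δ ⇒ |(-8w + 8)/(w + 7) + 4| < ε.
Combining over a common denominator, (-8w + 8)/(w + 7) + 4 = [(-8w + 8)·16 − (-64)·(w + 7)] / [16·(w + 7)] = -64(w − 9) / (16(w + 7)).
So |(-8w + 8)/(w + 7) + 4| = 64|w − 9| / (16·|w + 7|).
Restrict δ ≤ 8. Then |w − 9| < 8 gives |w + 7| = |(w − 9) + 16| ≥ 16 − 8 = 8.
Hence |(-8w + 8)/(w + 7) + 4| < 64|w − 9|/(16·8) = (1/2)|w − 9|, which is < ε once |w − 9| < 2ε.
Take δ = min(8, 2ε). Then 0 < |w − 9| < δ forces both bounds, so |(-8w + 8)/(w + 7) + 4| < ε.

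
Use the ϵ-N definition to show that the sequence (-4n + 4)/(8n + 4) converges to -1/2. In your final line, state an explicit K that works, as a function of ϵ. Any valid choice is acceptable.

Suppose ϵ > 0. For n ≥ 1, |(-4n + 4)/(8n + 4) + 1/2| = |48|/(8(8n + 4)) = 48/(8(8n + 4)).
Since 8n + 4 ≥ 8n for n ≥ 1, this is ≤ 48/(8·8n) = (3/4)/n.
So |(-4n + 4)/(8n + 4) + 1/2| < ϵ whenever n > (3/4)/ϵ.
Take K = (3/4)/ϵ. If n > K then |(-4n + 4)/(8n + 4) + 1/2| ≤ (3/4)/n < ϵ.

K = (3/4)/ϵ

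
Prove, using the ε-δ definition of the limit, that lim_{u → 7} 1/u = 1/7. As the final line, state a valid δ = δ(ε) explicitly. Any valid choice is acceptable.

δ = min(7/2, (49/2)ε)

Fix ε > 0. We seek δ > 0 such that 0 < |u − 7| < δ implies |1/u − (1/7)| < ε.
|1/u − (1/7)| = |7 − u|/(7·|u|) = |u − 7|/(7|u|).
Require δ ≤ 7/2 so that |u| > 7 − 7/2 = 7/2, hence 7|u| > 49/2.
Then |1/u − (1/7)| < |u − 7|/(49/2), which is < ε when |u − 7| < (49/2)ε.
Take δ = min(7/2, (49/2)ε). Then 0 < |u − 7| < δ gives both |u − 7| < 7/2 and |u − 7| < (49/2)ε, so |1/u − (1/7)| < ε.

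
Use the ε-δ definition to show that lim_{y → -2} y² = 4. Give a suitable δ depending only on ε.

Let ε > 0. We seek δ > 0 with 0 < |y + 2| < δ ⇒ |y² − 4| < ε.
Factor: y² − 4 = (y + 2)(y - 2), so |y² − 4| = |y + 2|·|y - 2|.
Restrict δ ≤ 1. Then |y + 2| < 1 gives |y| < 3, so by the triangle inequality |y - 2| ≤ 3 + 2 = 5.
Hence |y² − 4| ≤ 5|y + 2|, which is < ε once |y + 2| < ε/5.
Take δ = min(1, ε/5). If 0 < |y + 2| < δ then both bounds hold and |y² − 4| ≤ 5|y + 2| < 5·(ε/5) = ε.

δ = min(1, ε/5)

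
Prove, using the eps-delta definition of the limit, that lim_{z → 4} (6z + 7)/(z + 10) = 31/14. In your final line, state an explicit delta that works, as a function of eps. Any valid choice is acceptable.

delta = min(7, (98/53)eps)

Let eps > 0 be given. We want delta > 0 with 0 < |z − 4| < delta ⇒ |(6z + 7)/(z + 10) − (31/14)| < eps.
Combining over a common denominator, (6z + 7)/(z + 10) − (31/14) = [(6z + 7)·14 − 31·(z + 10)] / [14·(z + 10)] = 53(z − 4) / (14(z + 10)).
So |(6z + 7)/(z + 10) − (31/14)| = 53|z − 4| / (14·|z + 10|).
Require delta ≤ 7, so |z + 10| ≥ |14| − |z − 4| > 14 − 7 = 7.
Hence |(6z + 7)/(z + 10) − (31/14)| < 53|z − 4|/(14·7) = (53/98)|z − 4|, which is < eps once |z − 4| < (98/53)eps.
Take delta = min(7, (98/53)eps). Then 0 < |z − 4| < delta forces both bounds, so |(6z + 7)/(z + 10) − (31/14)| < eps.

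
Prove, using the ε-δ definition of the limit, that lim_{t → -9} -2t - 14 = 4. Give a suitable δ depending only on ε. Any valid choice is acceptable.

Let ε > 0. We need δ > 0 so that 0 < |t + 9| < δ implies |(-2t - 14) − 4| < ε.
|(-2t - 14) − 4| = |-2t - 18| = 2|t + 9|.
So 2|t + 9| < ε exactly when |t + 9| < ε/2.
Take δ = ε/2. If 0 < |t + 9| < δ then |(-2t - 14) − 4| = 2|t + 9| < 2·(ε/2) = ε.

δ = ε/2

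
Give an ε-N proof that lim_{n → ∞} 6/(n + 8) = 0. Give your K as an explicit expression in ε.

K = 6/ε

Let ε > 0 be given. For n ≥ 1, |6/(n + 8) − 0| = 6/(n + 8) ≤ 6/n.
We need 6/n < ε, i.e. n > 6/ε.
Take K = 6/ε. If n > K then |6/(n + 8)| ≤ 6/n < ε.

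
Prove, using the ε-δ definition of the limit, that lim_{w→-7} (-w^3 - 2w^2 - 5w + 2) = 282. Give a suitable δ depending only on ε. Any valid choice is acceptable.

δ = min(1, ε/144)

Suppose ε > 0. We want δ > 0 such that 0 < |w + 7| < δ implies |(-w^3 - 2w^2 - 5w + 2) − 282| < ε.
(-w^3 - 2w^2 - 5w + 2) − 282 = -w^3 - 2w^2 - 5w - 280 = (w + 7)(-w^2 + 5w - 40).
So |(-w^3 - 2w^2 - 5w + 2) − 282| = |w + 7|·|-w^2 + 5w - 40|.
Assume first that |w + 7| < 1, so |w| < 8. Then |-w^2 + 5w - 40| ≤ 8^2 + 5·8 + 40 = 144.
Hence |(-w^3 - 2w^2 - 5w + 2) − 282| ≤ 144|w + 7| < ε provided |w + 7| < ε/144.
Choosing δ = min(1, ε/144) ensures both conditions, hence |(-w^3 - 2w^2 - 5w + 2) − 282| < ε.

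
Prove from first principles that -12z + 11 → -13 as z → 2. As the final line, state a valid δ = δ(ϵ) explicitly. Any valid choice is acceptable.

Suppose ϵ > 0. We need δ > 0 so that 0 < |z − 2| < δ implies |(-12z + 11) + 13| < ϵ.
|(-12z + 11) + 13| = |-12z + 24| = 12|z − 2|.
Thus it suffices that |z − 2| < ϵ/12.
Choosing δ = ϵ/12 gives |(-12z + 11) + 13| = 12|z − 2| < ϵ whenever |z − 2| < δ.

δ = ϵ/12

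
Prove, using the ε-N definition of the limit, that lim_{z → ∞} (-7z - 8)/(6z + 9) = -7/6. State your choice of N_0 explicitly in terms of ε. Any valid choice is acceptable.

N_0 = (5/12)/ε

Let ε > 0 be given. We seek N_0 > 0 such that z > N_0 implies |(-7z - 8)/(6z + 9) + 7/6| < ε.
(-7z - 8)/(6z + 9) + 7/6 = (6(-7z - 8) − (-7)(6z + 9)) / (6(6z + 9)) = 15/(6(6z + 9)).
For z > 0 we have 6z + 9 > 6z, so |(-7z - 8)/(6z + 9) + 7/6| = 15/(6(6z + 9)) < 15/(6·6z) = (5/12)/z.
Thus |(-7z - 8)/(6z + 9) + 7/6| < ε whenever z > (5/12)/ε.
Take N_0 = (5/12)/ε. If z > N_0 then |(-7z - 8)/(6z + 9) + 7/6| < (5/12)/z < ε.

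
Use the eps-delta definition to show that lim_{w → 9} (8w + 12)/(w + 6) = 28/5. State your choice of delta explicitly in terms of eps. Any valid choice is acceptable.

delta = min(15/2, (25/8)eps)

Fix eps > 0. We want delta > 0 with 0 < |w − 9| < delta ⇒ |(8w + 12)/(w + 6) − (28/5)| < eps.
Combining over a common denominator, (8w + 12)/(w + 6) − (28/5) = [(8w + 12)·15 − 84·(w + 6)] / [15·(w + 6)] = 36(w − 9) / (15(w + 6)).
So |(8w + 12)/(w + 6) − (28/5)| = 36|w − 9| / (15·|w + 6|).
Require delta ≤ 15/2, so |w + 6| ≥ |15| − |w − 9| > 15 − 15/2 = 15/2.
Hence |(8w + 12)/(w + 6) − (28/5)| < 36|w − 9|/(15·(15/2)) = (8/25)|w − 9|, which is < eps once |w − 9| < (25/8)eps.
Take delta = min(15/2, (25/8)eps). Then 0 < |w − 9| < delta forces both bounds, so |(8w + 12)/(w + 6) − (28/5)| < eps.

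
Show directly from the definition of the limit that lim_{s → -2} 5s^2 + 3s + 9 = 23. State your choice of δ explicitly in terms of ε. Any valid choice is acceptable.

δ = min(1, ε/22)

Let ε > 0. We want δ > 0 such that 0 < |s + 2| < δ implies |(5s^2 + 3s + 9) − 23| < ε.
(5s^2 + 3s + 9) − 23 = 5s^2 + 3s - 14 = (s + 2)(5s - 7).
So |(5s^2 + 3s + 9) − 23| = |s + 2|·|5s - 7|.
Require δ ≤ 1. Then |s + 2| < 1 gives |s| < 3, and by the triangle inequality |5s - 7| ≤ 5·3 + 7 = 22.
Hence |(5s^2 + 3s + 9) − 23| ≤ 22|s + 2| < ε provided |s + 2| < ε/22.
Choosing δ = min(1, ε/22) ensures both conditions, hence |(5s^2 + 3s + 9) − 23| < ε.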